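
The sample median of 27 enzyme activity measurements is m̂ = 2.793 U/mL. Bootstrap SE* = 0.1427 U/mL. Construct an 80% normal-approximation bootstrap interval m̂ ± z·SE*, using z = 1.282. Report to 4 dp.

(2.6101, 2.9759)

Margin = 1.282 × 0.1427 = 0.18294
Interval: 2.793 ± 0.18294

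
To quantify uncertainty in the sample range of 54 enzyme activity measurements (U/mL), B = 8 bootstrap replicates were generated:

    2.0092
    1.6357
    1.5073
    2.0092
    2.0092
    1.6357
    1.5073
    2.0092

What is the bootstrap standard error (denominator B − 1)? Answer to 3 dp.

Bootstrap SE is the standard deviation of the 8 replicate ranges.
Mean of replicates: (2.0092 + 1.6357 + 1.5073 + 2.0092 + 2.0092 + 1.6357 + 1.5073 + 2.0092) / 8 = 14.32280 / 8 = 1.79035
Sum of squared deviations: (+0.21885)² + (−0.15465)² + (−0.28305)² + (+0.21885)² + (+0.21885)² + (−0.15465)² + (−0.28305)² + (+0.21885)² = 0.39965
Variance = 0.39965 / 7 = 0.05709
SE* = √0.05709

SE* = 0.239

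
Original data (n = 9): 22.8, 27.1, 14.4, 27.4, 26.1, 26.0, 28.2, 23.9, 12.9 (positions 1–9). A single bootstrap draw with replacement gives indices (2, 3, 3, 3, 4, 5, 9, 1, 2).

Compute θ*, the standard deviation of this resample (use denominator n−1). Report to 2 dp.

θ* = 6.52

Resample values: 27.1, 14.4, 14.4, 14.4, 27.4, 26.1, 12.9, 22.8, 27.1.
Mean = 20.7333; sum of squared deviations = 340.2800
s² = 340.2800 / 8 = 42.5350
s = √42.5350 = 6.52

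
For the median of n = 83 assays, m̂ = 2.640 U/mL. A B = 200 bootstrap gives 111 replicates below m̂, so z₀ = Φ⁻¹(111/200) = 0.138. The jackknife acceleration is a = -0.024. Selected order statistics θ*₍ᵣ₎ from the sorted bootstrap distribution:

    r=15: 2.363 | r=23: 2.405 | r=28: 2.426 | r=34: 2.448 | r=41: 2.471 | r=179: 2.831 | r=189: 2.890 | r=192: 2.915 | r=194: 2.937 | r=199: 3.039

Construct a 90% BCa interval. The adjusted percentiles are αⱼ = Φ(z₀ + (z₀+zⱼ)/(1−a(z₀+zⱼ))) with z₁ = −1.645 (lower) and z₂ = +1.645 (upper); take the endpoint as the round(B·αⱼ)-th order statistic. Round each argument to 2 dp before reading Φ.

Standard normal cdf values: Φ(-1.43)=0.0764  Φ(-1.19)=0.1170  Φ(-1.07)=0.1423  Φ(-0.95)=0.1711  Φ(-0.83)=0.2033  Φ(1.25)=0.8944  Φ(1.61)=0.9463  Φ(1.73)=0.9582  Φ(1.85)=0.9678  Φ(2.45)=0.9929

Lower: z₀ + z₁ = 0.138 + (-1.645) = -1.507; 1 − a(z₀+z₁) = 1 − (-0.024)(-1.507) = 0.9638; argument = 0.138 + (-1.507)/0.9638 = -1.4256 → -1.43.
α₁ = Φ(-1.43) = 0.0764; rank = round(200 × 0.0764) = 15; θ*₍15₎ = 2.363.
Upper: z₀ + z₂ = 1.783; 1 − a(z₀+z₂) = 1.0428; argument = 1.8478 → 1.85; α₂ = 0.9678; rank = 194; θ*₍194₎ = 2.937.

(2.363, 2.937)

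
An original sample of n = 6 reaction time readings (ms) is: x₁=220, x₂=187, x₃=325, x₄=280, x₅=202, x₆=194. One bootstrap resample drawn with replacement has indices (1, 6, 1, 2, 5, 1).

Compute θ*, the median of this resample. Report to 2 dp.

θ* = 211.00

Resample values: 220, 194, 220, 187, 202, 220.
Sorted: 187, 194, 202, 220, 220, 220
Median = average of the two middle values = 211.00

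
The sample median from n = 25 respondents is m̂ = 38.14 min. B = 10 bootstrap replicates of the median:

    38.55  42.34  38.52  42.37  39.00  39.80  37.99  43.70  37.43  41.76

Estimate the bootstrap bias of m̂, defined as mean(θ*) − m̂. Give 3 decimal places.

bias = +2.006

mean(θ*) = (38.55 + 42.34 + 38.52 + 42.37 + 39.00 + 39.80 + 37.99 + 43.70 + 37.43 + 41.76) / 10 = 40.1460
bias = 40.1460 − 38.14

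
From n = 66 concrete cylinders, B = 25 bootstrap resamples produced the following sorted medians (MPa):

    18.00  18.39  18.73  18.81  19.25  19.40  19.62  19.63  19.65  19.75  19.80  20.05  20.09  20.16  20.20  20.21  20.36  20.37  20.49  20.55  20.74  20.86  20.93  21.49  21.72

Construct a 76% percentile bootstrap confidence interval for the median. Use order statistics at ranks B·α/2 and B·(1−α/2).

α = 0.24; lower rank = 25 × 0.120 = 3; upper rank = 25 × 0.880 = 22.
The 3rd smallest replicate is 18.73; the 22nd is 20.86.

(18.73, 20.86)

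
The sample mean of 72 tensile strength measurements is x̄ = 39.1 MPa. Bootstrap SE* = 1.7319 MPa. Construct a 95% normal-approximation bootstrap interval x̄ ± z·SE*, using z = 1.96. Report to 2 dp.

(35.71, 42.49)

Margin = 1.96 × 1.7319 = 3.395
Interval: 39.1 ± 3.395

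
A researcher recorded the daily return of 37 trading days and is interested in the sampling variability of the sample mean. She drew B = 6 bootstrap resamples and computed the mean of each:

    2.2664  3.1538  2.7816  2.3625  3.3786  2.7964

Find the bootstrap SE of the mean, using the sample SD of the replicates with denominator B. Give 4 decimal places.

Bootstrap SE is the standard deviation of the 6 replicate means.
Mean of replicates: (2.2664 + 3.1538 + 2.7816 + 2.3625 + 3.3786 + 2.7964) / 6 = 16.73930 / 6 = 2.78988
Sum of squared deviations: (−0.52348)² + (+0.36392)² + (−0.00828)² + (−0.42738)² + (+0.58872)² + (+0.00652)² = 0.93583
Variance = 0.93583 / 6 = 0.15597
SE* = √0.15597

SE* = 0.3949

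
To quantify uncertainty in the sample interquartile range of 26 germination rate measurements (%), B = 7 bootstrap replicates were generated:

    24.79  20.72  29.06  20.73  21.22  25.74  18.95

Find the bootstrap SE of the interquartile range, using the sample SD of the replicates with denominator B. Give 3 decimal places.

Bootstrap SE is the standard deviation of the 7 replicate interquartile ranges.
Mean of replicates: (24.79 + 20.72 + 29.06 + 20.73 + 21.22 + 25.74 + 18.95) / 7 = 161.2100 / 7 = 23.0300
Sum of squared deviations: (+1.7600)² + (−2.3100)² + (+6.0300)² + (−2.3000)² + (−1.8100)² + (+2.7100)² + (−4.0800)² = 77.3512
Variance = 77.3512 / 7 = 11.0502
SE* = √11.0502

SE* = 3.324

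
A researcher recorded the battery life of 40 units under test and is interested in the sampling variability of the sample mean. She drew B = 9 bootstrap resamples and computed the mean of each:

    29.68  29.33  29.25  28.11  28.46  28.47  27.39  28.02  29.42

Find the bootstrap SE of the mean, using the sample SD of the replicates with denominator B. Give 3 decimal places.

SE* = 0.731

Bootstrap SE is the standard deviation of the 9 replicate means.
Mean of replicates: (29.68 + 29.33 + 29.25 + 28.11 + 28.46 + 28.47 + 27.39 + 28.02 + 29.42) / 9 = 258.1300 / 9 = 28.6811
Sum of squared deviations: (+0.9989)² + (+0.6489)² + (+0.5689)² + (−0.5711)² + (−0.2211)² + (−0.2111)² + (−1.2911)² + (−0.6611)² + (+0.7389)² = 4.8121
Variance = 4.8121 / 9 = 0.5347
SE* = √0.5347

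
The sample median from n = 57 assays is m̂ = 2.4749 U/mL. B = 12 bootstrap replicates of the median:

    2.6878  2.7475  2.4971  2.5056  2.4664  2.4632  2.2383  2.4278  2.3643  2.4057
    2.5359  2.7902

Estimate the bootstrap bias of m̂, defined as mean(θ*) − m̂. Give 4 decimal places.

mean(θ*) = (2.6878 + 2.7475 + 2.4971 + 2.5056 + 2.4664 + 2.4632 + 2.2383 + 2.4278 + 2.3643 + 2.4057 + 2.5359 + 2.7902) / 12 = 2.51082
bias = 2.51082 − 2.4749

bias = +0.0359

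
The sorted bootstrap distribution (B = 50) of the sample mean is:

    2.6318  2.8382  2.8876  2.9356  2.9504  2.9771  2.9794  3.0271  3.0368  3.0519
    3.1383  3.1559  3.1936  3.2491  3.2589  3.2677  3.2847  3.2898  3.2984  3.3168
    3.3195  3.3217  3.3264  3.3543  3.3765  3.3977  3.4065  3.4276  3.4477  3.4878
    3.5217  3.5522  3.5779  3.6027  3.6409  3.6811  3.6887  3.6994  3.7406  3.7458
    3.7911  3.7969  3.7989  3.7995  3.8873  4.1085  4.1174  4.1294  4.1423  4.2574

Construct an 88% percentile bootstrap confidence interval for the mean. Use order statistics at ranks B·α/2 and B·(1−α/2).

(2.8876, 4.1174)

α = 0.12; lower rank = 50 × 0.060 = 3; upper rank = 50 × 0.940 = 47.
The 3rd smallest replicate is 2.8876; the 47th is 4.1174.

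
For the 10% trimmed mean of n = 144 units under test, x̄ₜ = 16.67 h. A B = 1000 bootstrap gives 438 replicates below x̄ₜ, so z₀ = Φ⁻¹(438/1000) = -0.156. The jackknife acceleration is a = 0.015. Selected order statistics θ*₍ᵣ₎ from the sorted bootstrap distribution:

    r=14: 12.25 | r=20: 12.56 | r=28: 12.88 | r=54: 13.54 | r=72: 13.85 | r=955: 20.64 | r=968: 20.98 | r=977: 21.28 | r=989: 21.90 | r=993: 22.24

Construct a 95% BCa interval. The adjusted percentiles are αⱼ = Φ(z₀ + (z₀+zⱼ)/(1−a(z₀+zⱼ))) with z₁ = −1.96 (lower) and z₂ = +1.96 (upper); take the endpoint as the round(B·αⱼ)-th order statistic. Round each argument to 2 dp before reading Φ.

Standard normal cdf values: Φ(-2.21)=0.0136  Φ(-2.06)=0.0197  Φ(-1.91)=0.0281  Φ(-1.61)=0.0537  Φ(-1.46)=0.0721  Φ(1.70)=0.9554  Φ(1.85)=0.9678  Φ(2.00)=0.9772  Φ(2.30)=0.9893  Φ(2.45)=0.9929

(12.25, 20.64)

Lower: z₀ + z₁ = -0.156 + (-1.960) = -2.116; 1 − a(z₀+z₁) = 1 − (0.015)(-2.116) = 1.0317; argument = -0.156 + (-2.116)/1.0317 = -2.2069 → -2.21.
α₁ = Φ(-2.21) = 0.0136; rank = round(1000 × 0.0136) = 14; θ*₍14₎ = 12.25.
Upper: z₀ + z₂ = 1.804; 1 − a(z₀+z₂) = 0.9729; argument = 1.6982 → 1.70; α₂ = 0.9554; rank = 955; θ*₍955₎ = 20.64.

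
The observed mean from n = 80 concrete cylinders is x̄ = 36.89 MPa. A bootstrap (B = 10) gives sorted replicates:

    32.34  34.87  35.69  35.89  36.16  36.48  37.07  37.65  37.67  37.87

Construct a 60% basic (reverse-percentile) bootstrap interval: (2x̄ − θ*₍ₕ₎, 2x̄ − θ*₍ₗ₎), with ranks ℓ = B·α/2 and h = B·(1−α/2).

(36.13, 38.91)

Percentile endpoints at ranks 2 and 8: θ*₍2₎ = 34.87, θ*₍8₎ = 37.65.
Basic interval reflects these around x̄:
  lower = 2 × 36.89 − 37.65 = 36.13
  upper = 2 × 36.89 − 34.87 = 38.91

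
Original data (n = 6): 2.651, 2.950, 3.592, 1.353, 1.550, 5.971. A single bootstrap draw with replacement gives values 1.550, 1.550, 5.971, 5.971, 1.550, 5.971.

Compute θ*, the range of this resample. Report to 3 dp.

Range = 5.971 − 1.550 = 4.421

θ* = 4.421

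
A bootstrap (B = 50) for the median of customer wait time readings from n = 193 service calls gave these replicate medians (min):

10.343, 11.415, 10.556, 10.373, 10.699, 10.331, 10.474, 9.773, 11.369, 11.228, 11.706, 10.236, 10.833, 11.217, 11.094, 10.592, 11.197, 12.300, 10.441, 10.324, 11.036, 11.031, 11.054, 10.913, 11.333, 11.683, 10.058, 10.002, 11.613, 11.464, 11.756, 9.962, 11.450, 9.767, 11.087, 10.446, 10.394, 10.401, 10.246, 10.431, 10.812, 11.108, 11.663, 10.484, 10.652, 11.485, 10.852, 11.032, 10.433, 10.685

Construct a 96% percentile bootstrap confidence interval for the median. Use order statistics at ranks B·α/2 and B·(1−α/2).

(9.767, 11.756)

Sorted replicates: 9.767, 9.773, 9.962, 10.002, 10.058, 10.236, 10.246, 10.324, 10.331, 10.343, 10.373, 10.394, 10.401, 10.431, 10.433, 10.441, 10.446, 10.474, 10.484, 10.556, 10.592, 10.652, 10.685, 10.699, 10.812, 10.833, 10.852, 10.913, 11.031, 11.032, 11.036, 11.054, 11.087, 11.094, 11.108, 11.197, 11.217, 11.228, 11.333, 11.369, 11.415, 11.450, 11.464, 11.485, 11.613, 11.663, 11.683, 11.706, 11.756, 12.300
α = 0.04; lower rank = 50 × 0.020 = 1; upper rank = 50 × 0.980 = 49.
The 1st smallest replicate is 9.767; the 49th is 11.756.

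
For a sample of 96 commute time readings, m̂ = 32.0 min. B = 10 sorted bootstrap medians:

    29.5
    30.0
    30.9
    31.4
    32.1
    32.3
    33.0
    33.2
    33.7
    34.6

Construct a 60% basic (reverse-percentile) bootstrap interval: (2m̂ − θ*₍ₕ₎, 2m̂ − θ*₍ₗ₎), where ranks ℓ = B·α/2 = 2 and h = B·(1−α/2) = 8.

(30.8, 34.0)

Percentile endpoints at ranks 2 and 8: θ*₍2₎ = 30.0, θ*₍8₎ = 33.2.
Basic interval reflects these around m̂:
  lower = 2 × 32.0 − 33.2 = 30.8
  upper = 2 × 32.0 − 30.0 = 34.0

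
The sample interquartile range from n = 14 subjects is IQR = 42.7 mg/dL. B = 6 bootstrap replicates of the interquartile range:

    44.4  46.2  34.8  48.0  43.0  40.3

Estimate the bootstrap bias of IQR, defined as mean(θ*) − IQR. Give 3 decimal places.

mean(θ*) = (44.4 + 46.2 + 34.8 + 48.0 + 43.0 + 40.3) / 6 = 42.7833
bias = 42.7833 − 42.7

bias = +0.083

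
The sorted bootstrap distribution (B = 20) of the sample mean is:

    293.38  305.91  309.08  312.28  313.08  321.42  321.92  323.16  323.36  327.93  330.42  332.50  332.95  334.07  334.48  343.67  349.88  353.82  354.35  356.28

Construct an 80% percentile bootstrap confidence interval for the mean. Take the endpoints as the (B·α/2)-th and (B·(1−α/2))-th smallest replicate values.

(305.91, 353.82)

α = 0.20; lower rank = 20 × 0.100 = 2; upper rank = 20 × 0.900 = 18.
The 2nd smallest replicate is 305.91; the 18th is 353.82.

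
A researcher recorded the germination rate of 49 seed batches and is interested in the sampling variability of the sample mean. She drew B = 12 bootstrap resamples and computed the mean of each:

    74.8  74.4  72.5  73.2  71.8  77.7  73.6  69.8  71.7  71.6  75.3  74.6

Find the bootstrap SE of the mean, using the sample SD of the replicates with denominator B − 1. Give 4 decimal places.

Bootstrap SE is the standard deviation of the 12 replicate means.
Mean of replicates: (74.8 + 74.4 + 72.5 + 73.2 + 71.8 + 77.7 + 73.6 + 69.8 + 71.7 + 71.6 + 75.3 + 74.6) / 12 = 881.00000 / 12 = 73.41667
Sum of squared deviations: (+1.38333)² + (+0.98333)² + (−0.91667)² + (−0.21667)² + (−1.61667)² + (+4.28333)² + (+0.18333)² + (−3.61667)² + (−1.71667)² + (−1.81667)² + (+1.88333)² + (+1.18333)² = 49.03667
Variance = 49.03667 / 11 = 4.45788
SE* = √4.45788

SE* = 2.1114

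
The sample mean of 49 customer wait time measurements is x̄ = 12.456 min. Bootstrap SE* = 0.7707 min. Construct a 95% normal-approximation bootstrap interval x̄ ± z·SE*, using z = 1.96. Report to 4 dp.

Margin = 1.96 × 0.7707 = 1.51057
Interval: 12.456 ± 1.51057

(10.9454, 13.9666)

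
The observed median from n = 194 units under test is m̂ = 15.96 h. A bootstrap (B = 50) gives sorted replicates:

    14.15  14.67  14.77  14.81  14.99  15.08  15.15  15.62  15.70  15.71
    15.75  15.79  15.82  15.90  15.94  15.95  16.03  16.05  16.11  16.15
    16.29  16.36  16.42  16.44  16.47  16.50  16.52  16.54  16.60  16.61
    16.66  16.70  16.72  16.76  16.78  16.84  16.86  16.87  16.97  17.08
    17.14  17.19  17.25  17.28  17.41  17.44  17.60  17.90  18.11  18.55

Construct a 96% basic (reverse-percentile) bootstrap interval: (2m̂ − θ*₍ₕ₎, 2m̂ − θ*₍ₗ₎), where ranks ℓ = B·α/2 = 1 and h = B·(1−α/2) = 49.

Percentile endpoints at ranks 1 and 49: θ*₍1₎ = 14.15, θ*₍49₎ = 18.11.
Basic interval reflects these around m̂:
  lower = 2 × 15.96 − 18.11 = 13.81
  upper = 2 × 15.96 − 14.15 = 17.77

(13.81, 17.77)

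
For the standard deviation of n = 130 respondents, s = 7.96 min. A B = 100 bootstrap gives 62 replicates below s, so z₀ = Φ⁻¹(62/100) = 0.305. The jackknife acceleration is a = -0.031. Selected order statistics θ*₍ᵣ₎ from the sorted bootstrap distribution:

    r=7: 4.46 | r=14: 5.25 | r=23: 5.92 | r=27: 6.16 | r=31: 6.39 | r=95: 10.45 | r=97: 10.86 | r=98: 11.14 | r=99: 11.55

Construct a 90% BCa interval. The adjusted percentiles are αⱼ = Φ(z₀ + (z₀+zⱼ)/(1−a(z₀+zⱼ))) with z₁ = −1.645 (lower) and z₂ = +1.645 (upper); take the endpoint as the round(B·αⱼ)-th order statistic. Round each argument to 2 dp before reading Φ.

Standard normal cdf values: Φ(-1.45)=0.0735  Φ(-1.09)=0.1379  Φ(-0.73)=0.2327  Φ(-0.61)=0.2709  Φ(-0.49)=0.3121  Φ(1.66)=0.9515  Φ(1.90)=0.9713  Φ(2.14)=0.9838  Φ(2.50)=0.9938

Lower: z₀ + z₁ = 0.305 + (-1.645) = -1.340; 1 − a(z₀+z₁) = 1 − (-0.031)(-1.340) = 0.9585; argument = 0.305 + (-1.340)/0.9585 = -1.0931 → -1.09.
α₁ = Φ(-1.09) = 0.1379; rank = round(100 × 0.1379) = 14; θ*₍14₎ = 5.25.
Upper: z₀ + z₂ = 1.950; 1 − a(z₀+z₂) = 1.0604; argument = 2.1438 → 2.14; α₂ = 0.9838; rank = 98; θ*₍98₎ = 11.14.

(5.25, 11.14)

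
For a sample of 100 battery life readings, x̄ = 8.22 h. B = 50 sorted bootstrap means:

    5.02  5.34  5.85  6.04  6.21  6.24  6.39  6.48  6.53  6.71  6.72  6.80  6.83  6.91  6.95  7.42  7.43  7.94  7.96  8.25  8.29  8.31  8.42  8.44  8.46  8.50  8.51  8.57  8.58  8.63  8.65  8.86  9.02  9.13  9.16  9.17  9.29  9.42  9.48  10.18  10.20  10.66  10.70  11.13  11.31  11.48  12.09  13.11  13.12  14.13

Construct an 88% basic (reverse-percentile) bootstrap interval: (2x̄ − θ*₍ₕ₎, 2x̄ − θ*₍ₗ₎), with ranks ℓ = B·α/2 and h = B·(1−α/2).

(4.35, 10.59)

Percentile endpoints at ranks 3 and 47: θ*₍3₎ = 5.85, θ*₍47₎ = 12.09.
Basic interval reflects these around x̄:
  lower = 2 × 8.22 − 12.09 = 4.35
  upper = 2 × 8.22 − 5.85 = 10.59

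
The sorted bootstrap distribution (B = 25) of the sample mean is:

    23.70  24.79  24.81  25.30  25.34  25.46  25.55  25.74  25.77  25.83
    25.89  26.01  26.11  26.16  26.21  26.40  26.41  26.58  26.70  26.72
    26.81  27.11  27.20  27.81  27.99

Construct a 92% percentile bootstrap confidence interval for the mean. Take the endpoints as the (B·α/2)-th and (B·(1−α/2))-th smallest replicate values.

(23.70, 27.81)

α = 0.08; lower rank = 25 × 0.040 = 1; upper rank = 25 × 0.960 = 24.
The 1st smallest replicate is 23.70; the 24th is 27.81.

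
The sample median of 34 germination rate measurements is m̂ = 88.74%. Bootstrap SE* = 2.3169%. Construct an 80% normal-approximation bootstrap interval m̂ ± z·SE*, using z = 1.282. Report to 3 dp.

Margin = 1.282 × 2.3169 = 2.9703
Interval: 88.74 ± 2.9703

(85.770, 91.710)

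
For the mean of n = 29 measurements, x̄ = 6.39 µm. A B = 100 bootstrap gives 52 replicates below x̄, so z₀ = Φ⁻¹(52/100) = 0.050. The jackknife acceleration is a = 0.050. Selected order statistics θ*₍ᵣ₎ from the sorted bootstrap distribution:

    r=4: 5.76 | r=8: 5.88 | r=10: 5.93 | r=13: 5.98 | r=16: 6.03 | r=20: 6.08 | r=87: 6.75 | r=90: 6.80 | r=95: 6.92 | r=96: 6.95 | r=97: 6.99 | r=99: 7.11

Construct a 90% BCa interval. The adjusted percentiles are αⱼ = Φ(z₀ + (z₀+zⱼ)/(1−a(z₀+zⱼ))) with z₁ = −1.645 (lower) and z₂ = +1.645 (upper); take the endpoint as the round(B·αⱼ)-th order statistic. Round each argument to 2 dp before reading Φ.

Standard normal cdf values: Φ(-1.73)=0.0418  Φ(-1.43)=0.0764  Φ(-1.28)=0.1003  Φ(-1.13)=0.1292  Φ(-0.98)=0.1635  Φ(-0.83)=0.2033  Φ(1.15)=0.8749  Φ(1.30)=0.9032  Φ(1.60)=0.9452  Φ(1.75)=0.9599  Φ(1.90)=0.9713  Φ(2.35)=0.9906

Lower: z₀ + z₁ = 0.050 + (-1.645) = -1.595; 1 − a(z₀+z₁) = 1 − (0.050)(-1.595) = 1.0797; argument = 0.050 + (-1.595)/1.0797 = -1.4272 → -1.43.
α₁ = Φ(-1.43) = 0.0764; rank = round(100 × 0.0764) = 8; θ*₍8₎ = 5.88.
Upper: z₀ + z₂ = 1.695; 1 − a(z₀+z₂) = 0.9153; argument = 1.9020 → 1.90; α₂ = 0.9713; rank = 97; θ*₍97₎ = 6.99.

(5.88, 6.99)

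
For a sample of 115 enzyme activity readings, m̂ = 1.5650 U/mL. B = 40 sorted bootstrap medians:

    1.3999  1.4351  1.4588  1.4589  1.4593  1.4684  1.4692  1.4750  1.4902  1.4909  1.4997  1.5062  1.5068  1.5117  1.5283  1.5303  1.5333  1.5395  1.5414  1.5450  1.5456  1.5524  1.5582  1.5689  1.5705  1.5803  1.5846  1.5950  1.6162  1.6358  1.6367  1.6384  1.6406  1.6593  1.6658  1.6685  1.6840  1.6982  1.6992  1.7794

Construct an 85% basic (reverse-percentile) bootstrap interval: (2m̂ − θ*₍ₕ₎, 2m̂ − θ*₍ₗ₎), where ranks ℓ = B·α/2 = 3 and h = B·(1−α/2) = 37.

(1.4460, 1.6712)

Percentile endpoints at ranks 3 and 37: θ*₍3₎ = 1.4588, θ*₍37₎ = 1.6840.
Basic interval reflects these around m̂:
  lower = 2 × 1.5650 − 1.6840 = 1.4460
  upper = 2 × 1.5650 − 1.4588 = 1.6712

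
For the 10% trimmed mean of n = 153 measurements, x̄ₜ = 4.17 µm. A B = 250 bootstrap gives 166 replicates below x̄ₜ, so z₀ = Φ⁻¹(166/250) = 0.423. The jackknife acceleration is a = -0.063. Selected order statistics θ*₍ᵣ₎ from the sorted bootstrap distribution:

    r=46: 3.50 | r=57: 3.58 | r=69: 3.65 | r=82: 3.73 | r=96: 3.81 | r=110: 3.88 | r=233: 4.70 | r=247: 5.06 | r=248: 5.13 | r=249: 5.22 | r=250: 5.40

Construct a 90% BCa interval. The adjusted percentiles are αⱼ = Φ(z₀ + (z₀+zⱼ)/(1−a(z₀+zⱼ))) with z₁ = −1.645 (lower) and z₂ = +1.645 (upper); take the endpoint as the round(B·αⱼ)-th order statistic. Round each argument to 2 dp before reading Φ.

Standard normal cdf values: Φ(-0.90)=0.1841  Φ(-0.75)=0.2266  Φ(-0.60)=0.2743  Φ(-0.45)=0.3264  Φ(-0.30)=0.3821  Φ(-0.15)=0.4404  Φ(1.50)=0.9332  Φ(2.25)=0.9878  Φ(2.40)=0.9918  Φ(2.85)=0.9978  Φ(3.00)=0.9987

(3.50, 5.06)

Lower: z₀ + z₁ = 0.423 + (-1.645) = -1.222; 1 − a(z₀+z₁) = 1 − (-0.063)(-1.222) = 0.9230; argument = 0.423 + (-1.222)/0.9230 = -0.9009 → -0.90.
α₁ = Φ(-0.90) = 0.1841; rank = round(250 × 0.1841) = 46; θ*₍46₎ = 3.50.
Upper: z₀ + z₂ = 2.068; 1 − a(z₀+z₂) = 1.1303; argument = 2.2526 → 2.25; α₂ = 0.9878; rank = 247; θ*₍247₎ = 5.06.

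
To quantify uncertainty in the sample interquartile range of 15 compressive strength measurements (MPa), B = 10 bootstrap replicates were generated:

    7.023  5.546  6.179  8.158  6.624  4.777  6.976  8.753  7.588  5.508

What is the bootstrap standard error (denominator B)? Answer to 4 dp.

SE* = 1.1847

Bootstrap SE is the standard deviation of the 10 replicate interquartile ranges.
Mean of replicates: (7.023 + 5.546 + 6.179 + 8.158 + 6.624 + 4.777 + 6.976 + 8.753 + 7.588 + 5.508) / 10 = 67.13200 / 10 = 6.71320
Sum of squared deviations: (+0.30980)² + (−1.16720)² + (−0.53420)² + (+1.44480)² + (−0.08920)² + (−1.93620)² + (+0.26280)² + (+2.03980)² + (+0.87480)² + (−1.20520)² = 14.03561
Variance = 14.03561 / 10 = 1.40356
SE* = √1.40356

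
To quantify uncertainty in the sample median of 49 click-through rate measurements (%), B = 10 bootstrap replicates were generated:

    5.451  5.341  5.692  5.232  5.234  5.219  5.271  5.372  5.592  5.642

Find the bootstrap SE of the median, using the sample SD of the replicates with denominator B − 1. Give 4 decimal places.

Bootstrap SE is the standard deviation of the 10 replicate medians.
Mean of replicates: (5.451 + 5.341 + 5.692 + 5.232 + 5.234 + 5.219 + 5.271 + 5.372 + 5.592 + 5.642) / 10 = 54.04600 / 10 = 5.40460
Sum of squared deviations: (+0.04640)² + (−0.06360)² + (+0.28740)² + (−0.17260)² + (−0.17060)² + (−0.18560)² + (−0.13360)² + (−0.03260)² + (+0.18740)² + (+0.23740)² = 0.29253
Variance = 0.29253 / 9 = 0.03250
SE* = √0.03250

SE* = 0.1803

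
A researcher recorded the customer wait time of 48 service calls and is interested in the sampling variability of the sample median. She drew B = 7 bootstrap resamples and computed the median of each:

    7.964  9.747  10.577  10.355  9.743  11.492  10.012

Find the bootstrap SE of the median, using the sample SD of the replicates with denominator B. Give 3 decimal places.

SE* = 0.997

Bootstrap SE is the standard deviation of the 7 replicate medians.
Mean of replicates: (7.964 + 9.747 + 10.577 + 10.355 + 9.743 + 11.492 + 10.012) / 7 = 69.8900 / 7 = 9.9843
Sum of squared deviations: (−2.0203)² + (−0.2373)² + (+0.5927)² + (+0.3707)² + (−0.2413)² + (+1.5077)² + (+0.0277)² = 6.9588
Variance = 6.9588 / 7 = 0.9941
SE* = √0.9941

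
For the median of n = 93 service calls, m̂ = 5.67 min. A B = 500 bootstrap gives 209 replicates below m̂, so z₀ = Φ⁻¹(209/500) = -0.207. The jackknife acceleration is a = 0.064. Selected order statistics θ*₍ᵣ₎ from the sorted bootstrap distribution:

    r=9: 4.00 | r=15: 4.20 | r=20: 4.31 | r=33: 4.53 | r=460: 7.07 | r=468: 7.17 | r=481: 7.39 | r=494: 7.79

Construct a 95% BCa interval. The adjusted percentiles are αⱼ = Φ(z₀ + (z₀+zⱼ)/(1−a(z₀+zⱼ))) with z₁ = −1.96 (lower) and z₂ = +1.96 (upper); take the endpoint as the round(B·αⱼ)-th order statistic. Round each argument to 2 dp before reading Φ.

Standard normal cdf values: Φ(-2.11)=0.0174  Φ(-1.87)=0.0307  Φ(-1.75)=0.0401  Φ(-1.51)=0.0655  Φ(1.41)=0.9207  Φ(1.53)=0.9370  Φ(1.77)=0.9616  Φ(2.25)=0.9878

Lower: z₀ + z₁ = -0.207 + (-1.960) = -2.167; 1 − a(z₀+z₁) = 1 − (0.064)(-2.167) = 1.1387; argument = -0.207 + (-2.167)/1.1387 = -2.1101 → -2.11.
α₁ = Φ(-2.11) = 0.0174; rank = round(500 × 0.0174) = 9; θ*₍9₎ = 4.00.
Upper: z₀ + z₂ = 1.753; 1 − a(z₀+z₂) = 0.8878; argument = 1.7675 → 1.77; α₂ = 0.9616; rank = 481; θ*₍481₎ = 7.39.

(4.00, 7.39)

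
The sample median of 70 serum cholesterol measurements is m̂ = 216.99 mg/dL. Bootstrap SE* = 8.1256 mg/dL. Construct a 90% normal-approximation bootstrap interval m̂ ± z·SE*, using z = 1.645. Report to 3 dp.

Margin = 1.645 × 8.1256 = 13.3666
Interval: 216.99 ± 13.3666

(203.623, 230.357)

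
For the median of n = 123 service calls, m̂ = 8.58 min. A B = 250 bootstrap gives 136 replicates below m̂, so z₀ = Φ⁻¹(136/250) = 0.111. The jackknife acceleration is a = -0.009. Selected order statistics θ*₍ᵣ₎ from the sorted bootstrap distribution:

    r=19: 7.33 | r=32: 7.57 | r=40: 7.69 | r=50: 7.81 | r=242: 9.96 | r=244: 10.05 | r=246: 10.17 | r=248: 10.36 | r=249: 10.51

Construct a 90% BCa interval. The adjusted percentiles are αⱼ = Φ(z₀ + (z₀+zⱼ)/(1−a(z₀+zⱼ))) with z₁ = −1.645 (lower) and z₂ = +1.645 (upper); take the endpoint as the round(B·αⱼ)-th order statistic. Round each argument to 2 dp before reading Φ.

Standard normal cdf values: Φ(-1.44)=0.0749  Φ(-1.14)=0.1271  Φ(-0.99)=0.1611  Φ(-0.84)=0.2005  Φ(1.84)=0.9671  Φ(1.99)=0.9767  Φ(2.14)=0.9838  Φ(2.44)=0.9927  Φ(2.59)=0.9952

Lower: z₀ + z₁ = 0.111 + (-1.645) = -1.534; 1 − a(z₀+z₁) = 1 − (-0.009)(-1.534) = 0.9862; argument = 0.111 + (-1.534)/0.9862 = -1.4445 → -1.44.
α₁ = Φ(-1.44) = 0.0749; rank = round(250 × 0.0749) = 19; θ*₍19₎ = 7.33.
Upper: z₀ + z₂ = 1.756; 1 − a(z₀+z₂) = 1.0158; argument = 1.8397 → 1.84; α₂ = 0.9671; rank = 242; θ*₍242₎ = 9.96.

(7.33, 9.96)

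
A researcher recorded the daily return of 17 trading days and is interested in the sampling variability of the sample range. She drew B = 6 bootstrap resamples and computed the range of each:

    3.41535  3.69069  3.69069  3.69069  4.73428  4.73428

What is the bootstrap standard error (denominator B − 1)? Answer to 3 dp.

SE* = 0.584

Bootstrap SE is the standard deviation of the 6 replicate ranges.
Mean of replicates: (3.41535 + 3.69069 + 3.69069 + 3.69069 + 4.73428 + 4.73428) / 6 = 23.955980 / 6 = 3.992663
Sum of squared deviations: (−0.577313)² + (−0.301973)² + (−0.301973)² + (−0.301973)² + (+0.741617)² + (+0.741617)² = 1.706845
Variance = 1.706845 / 5 = 0.341369
SE* = √0.341369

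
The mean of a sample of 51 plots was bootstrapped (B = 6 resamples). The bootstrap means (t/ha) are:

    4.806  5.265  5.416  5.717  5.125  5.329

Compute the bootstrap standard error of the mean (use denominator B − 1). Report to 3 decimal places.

SE* = 0.304

Bootstrap SE is the standard deviation of the 6 replicate means.
Mean of replicates: (4.806 + 5.265 + 5.416 + 5.717 + 5.125 + 5.329) / 6 = 31.65800 / 6 = 5.27633
Sum of squared deviations: (−0.47033)² + (−0.01133)² + (+0.13967)² + (+0.44067)² + (−0.15133)² + (+0.05267)² = 0.46071
Variance = 0.46071 / 5 = 0.09214
SE* = √0.09214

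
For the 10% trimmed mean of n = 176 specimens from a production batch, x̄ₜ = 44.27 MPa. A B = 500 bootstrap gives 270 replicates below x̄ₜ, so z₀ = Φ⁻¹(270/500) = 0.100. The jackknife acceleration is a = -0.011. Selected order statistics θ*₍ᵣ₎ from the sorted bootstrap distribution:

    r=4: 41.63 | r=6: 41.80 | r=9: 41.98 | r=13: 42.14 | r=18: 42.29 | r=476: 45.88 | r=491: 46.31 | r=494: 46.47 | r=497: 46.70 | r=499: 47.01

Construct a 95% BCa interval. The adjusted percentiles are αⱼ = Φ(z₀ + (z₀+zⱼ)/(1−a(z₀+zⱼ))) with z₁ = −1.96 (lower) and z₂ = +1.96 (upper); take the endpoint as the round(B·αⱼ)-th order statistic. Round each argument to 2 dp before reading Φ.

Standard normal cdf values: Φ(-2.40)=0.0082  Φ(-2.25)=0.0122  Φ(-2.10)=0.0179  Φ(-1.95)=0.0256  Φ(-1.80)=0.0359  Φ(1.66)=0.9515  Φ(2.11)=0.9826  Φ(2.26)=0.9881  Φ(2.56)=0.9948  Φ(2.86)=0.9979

(42.29, 46.31)

Lower: z₀ + z₁ = 0.100 + (-1.960) = -1.860; 1 − a(z₀+z₁) = 1 − (-0.011)(-1.860) = 0.9795; argument = 0.100 + (-1.860)/0.9795 = -1.7989 → -1.80.
α₁ = Φ(-1.80) = 0.0359; rank = round(500 × 0.0359) = 18; θ*₍18₎ = 42.29.
Upper: z₀ + z₂ = 2.060; 1 − a(z₀+z₂) = 1.0227; argument = 2.1144 → 2.11; α₂ = 0.9826; rank = 491; θ*₍491₎ = 46.31.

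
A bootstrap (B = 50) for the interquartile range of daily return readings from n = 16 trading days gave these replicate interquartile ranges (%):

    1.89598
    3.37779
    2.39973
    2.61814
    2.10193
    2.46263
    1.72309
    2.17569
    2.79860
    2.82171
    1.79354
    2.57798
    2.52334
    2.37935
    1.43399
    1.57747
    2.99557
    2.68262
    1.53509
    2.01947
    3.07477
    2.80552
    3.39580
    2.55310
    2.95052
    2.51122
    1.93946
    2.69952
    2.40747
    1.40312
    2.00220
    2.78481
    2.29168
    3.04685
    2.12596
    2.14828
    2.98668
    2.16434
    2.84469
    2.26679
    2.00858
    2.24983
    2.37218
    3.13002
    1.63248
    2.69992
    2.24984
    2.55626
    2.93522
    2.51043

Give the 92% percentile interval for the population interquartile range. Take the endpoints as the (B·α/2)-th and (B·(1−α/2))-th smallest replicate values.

(1.43399, 3.13002)

Sorted replicates: 1.40312, 1.43399, 1.53509, 1.57747, 1.63248, 1.72309, 1.79354, 1.89598, 1.93946, 2.00220, 2.00858, 2.01947, 2.10193, 2.12596, 2.14828, 2.16434, 2.17569, 2.24983, 2.24984, 2.26679, 2.29168, 2.37218, 2.37935, 2.39973, 2.40747, 2.46263, 2.51043, 2.51122, 2.52334, 2.55310, 2.55626, 2.57798, 2.61814, 2.68262, 2.69952, 2.69992, 2.78481, 2.79860, 2.80552, 2.82171, 2.84469, 2.93522, 2.95052, 2.98668, 2.99557, 3.04685, 3.07477, 3.13002, 3.37779, 3.39580
α = 0.08; lower rank = 50 × 0.040 = 2; upper rank = 50 × 0.960 = 48.
The 2nd smallest replicate is 1.43399; the 48th is 3.13002.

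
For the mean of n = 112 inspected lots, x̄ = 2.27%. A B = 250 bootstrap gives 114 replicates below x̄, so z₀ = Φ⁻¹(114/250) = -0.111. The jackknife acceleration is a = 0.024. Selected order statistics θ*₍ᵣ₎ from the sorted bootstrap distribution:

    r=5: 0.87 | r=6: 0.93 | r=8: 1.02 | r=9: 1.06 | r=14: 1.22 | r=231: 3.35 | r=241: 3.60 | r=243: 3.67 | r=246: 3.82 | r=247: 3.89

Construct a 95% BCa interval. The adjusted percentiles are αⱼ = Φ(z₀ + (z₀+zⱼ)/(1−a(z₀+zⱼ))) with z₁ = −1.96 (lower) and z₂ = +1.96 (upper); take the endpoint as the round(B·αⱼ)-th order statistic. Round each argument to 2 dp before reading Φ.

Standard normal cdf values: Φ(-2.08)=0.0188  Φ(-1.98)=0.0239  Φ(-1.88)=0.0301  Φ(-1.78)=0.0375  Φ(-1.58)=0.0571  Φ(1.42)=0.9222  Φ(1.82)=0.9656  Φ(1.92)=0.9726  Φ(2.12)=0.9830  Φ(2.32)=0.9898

(0.87, 3.60)

Lower: z₀ + z₁ = -0.111 + (-1.960) = -2.071; 1 − a(z₀+z₁) = 1 − (0.024)(-2.071) = 1.0497; argument = -0.111 + (-2.071)/1.0497 = -2.0839 → -2.08.
α₁ = Φ(-2.08) = 0.0188; rank = round(250 × 0.0188) = 5; θ*₍5₎ = 0.87.
Upper: z₀ + z₂ = 1.849; 1 − a(z₀+z₂) = 0.9556; argument = 1.8239 → 1.82; α₂ = 0.9656; rank = 241; θ*₍241₎ = 3.60.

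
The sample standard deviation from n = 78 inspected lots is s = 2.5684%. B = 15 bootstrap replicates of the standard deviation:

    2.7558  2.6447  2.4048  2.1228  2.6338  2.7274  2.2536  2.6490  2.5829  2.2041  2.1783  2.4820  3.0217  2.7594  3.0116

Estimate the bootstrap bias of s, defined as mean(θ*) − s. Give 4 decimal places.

bias = −0.0063

mean(θ*) = (2.7558 + 2.6447 + 2.4048 + 2.1228 + 2.6338 + 2.7274 + 2.2536 + 2.6490 + 2.5829 + 2.2041 + 2.1783 + 2.4820 + 3.0217 + 2.7594 + 3.0116) / 15 = 2.56213
bias = 2.56213 − 2.5684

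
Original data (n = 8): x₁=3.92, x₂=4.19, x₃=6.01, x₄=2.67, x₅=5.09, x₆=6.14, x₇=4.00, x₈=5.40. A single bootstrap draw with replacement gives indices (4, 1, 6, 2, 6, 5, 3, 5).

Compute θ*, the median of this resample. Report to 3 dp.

Resample values: 2.67, 3.92, 6.14, 4.19, 6.14, 5.09, 6.01, 5.09.
Sorted: 2.67, 3.92, 4.19, 5.09, 5.09, 6.01, 6.14, 6.14
Median = average of the two middle values = 5.090

θ* = 5.090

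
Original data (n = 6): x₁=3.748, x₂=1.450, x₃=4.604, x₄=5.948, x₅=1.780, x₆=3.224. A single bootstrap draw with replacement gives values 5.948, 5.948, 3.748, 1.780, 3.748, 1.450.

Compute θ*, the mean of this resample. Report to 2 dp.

Mean = (5.948 + 5.948 + 3.748 + 1.780 + 3.748 + 1.450) / 6 = 22.6220 / 6 = 3.77

θ* = 3.77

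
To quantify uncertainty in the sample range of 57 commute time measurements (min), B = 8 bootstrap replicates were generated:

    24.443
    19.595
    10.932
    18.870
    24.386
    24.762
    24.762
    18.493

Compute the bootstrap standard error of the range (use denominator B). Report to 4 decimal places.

Bootstrap SE is the standard deviation of the 8 replicate ranges.
Mean of replicates: (24.443 + 19.595 + 10.932 + 18.870 + 24.386 + 24.762 + 24.762 + 18.493) / 8 = 166.24300 / 8 = 20.78037
Sum of squared deviations: (+3.66263)² + (−1.18538)² + (−9.84837)² + (−1.91037)² + (+3.60562)² + (+3.98163)² + (+3.98163)² + (−2.28738)² = 165.39925
Variance = 165.39925 / 8 = 20.67491
SE* = √20.67491

SE* = 4.5470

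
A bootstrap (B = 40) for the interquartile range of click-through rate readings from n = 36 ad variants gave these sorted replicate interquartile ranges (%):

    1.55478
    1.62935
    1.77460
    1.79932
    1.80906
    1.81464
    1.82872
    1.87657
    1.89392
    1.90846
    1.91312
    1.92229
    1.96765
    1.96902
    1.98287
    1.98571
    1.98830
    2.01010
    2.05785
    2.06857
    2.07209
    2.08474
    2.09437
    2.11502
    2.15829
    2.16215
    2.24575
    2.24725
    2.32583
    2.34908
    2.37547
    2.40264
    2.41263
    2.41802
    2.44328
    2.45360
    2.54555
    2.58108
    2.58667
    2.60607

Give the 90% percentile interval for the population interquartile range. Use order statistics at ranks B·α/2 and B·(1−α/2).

α = 0.10; lower rank = 40 × 0.050 = 2; upper rank = 40 × 0.950 = 38.
The 2nd smallest replicate is 1.62935; the 38th is 2.58108.

(1.62935, 2.58108)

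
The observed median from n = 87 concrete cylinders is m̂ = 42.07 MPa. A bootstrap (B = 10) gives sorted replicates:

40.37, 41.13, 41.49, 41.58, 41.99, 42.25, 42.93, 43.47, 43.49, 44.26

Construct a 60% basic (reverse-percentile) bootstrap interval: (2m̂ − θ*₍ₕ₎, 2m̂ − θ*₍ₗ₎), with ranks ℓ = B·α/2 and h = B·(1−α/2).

Percentile endpoints at ranks 2 and 8: θ*₍2₎ = 41.13, θ*₍8₎ = 43.47.
Basic interval reflects these around m̂:
  lower = 2 × 42.07 − 43.47 = 40.67
  upper = 2 × 42.07 − 41.13 = 43.01

(40.67, 43.01)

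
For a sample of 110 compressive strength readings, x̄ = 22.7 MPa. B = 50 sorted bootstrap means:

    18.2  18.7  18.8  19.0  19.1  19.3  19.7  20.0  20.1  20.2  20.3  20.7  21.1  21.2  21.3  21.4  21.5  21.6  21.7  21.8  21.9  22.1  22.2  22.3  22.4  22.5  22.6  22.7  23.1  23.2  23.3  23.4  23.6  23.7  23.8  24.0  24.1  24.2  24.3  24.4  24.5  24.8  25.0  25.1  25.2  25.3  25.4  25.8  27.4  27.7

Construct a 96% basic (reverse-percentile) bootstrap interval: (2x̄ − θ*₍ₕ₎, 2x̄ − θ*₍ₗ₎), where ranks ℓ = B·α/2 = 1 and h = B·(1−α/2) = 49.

Percentile endpoints at ranks 1 and 49: θ*₍1₎ = 18.2, θ*₍49₎ = 27.4.
Basic interval reflects these around x̄:
  lower = 2 × 22.7 − 27.4 = 18.0
  upper = 2 × 22.7 − 18.2 = 27.2

(18.0, 27.2)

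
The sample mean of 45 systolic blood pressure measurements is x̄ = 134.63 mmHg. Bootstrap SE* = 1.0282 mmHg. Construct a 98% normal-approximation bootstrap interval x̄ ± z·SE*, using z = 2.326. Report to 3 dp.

Margin = 2.326 × 1.0282 = 2.3916
Interval: 134.63 ± 2.3916

(132.238, 137.022)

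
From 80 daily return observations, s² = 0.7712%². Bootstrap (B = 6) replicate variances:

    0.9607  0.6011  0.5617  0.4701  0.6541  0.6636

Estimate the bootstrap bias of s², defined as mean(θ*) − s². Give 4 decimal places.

bias = −0.1193

mean(θ*) = (0.9607 + 0.6011 + 0.5617 + 0.4701 + 0.6541 + 0.6636) / 6 = 0.65188
bias = 0.65188 − 0.7712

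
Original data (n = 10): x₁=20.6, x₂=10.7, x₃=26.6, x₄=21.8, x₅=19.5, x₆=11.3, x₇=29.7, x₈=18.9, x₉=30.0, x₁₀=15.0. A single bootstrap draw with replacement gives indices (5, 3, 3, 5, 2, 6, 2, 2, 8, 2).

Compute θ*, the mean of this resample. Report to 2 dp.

θ* = 16.52

Resample values: 19.5, 26.6, 26.6, 19.5, 10.7, 11.3, 10.7, 10.7, 18.9, 10.7.
Mean = (19.5 + 26.6 + 26.6 + 19.5 + 10.7 + 11.3 + 10.7 + 10.7 + 18.9 + 10.7) / 10 = 165.20 / 10 = 16.52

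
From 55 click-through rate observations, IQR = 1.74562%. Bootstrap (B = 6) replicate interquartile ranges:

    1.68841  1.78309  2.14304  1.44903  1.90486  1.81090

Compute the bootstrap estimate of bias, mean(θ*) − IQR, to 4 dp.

bias = +0.0509

mean(θ*) = (1.68841 + 1.78309 + 2.14304 + 1.44903 + 1.90486 + 1.81090) / 6 = 1.79655
bias = 1.79655 − 1.74562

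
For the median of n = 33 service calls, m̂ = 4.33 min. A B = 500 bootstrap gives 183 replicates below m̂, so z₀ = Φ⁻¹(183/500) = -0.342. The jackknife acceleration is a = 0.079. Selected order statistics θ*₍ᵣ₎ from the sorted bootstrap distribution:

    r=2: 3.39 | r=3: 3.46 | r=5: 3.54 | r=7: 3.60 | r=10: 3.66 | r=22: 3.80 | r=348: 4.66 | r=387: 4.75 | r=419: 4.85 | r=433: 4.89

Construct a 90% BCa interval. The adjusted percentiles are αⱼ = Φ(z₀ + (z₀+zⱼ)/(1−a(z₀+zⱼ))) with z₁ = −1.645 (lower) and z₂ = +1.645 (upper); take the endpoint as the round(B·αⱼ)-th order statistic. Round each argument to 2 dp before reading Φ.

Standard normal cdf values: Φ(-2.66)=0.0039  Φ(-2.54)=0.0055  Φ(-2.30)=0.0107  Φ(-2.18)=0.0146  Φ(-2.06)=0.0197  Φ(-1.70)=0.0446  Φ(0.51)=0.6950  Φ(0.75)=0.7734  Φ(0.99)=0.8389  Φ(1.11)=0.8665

Lower: z₀ + z₁ = -0.342 + (-1.645) = -1.987; 1 − a(z₀+z₁) = 1 − (0.079)(-1.987) = 1.1570; argument = -0.342 + (-1.987)/1.1570 = -2.0594 → -2.06.
α₁ = Φ(-2.06) = 0.0197; rank = round(500 × 0.0197) = 10; θ*₍10₎ = 3.66.
Upper: z₀ + z₂ = 1.303; 1 − a(z₀+z₂) = 0.8971; argument = 1.1105 → 1.11; α₂ = 0.8665; rank = 433; θ*₍433₎ = 4.89.

(3.66, 4.89)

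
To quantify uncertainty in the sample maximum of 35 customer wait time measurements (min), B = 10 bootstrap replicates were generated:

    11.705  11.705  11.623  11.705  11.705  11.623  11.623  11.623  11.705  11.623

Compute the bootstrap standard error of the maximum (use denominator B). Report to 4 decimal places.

Bootstrap SE is the standard deviation of the 10 replicate maximums.
Mean of replicates: (11.705 + 11.705 + 11.623 + 11.705 + 11.705 + 11.623 + 11.623 + 11.623 + 11.705 + 11.623) / 10 = 116.64000 / 10 = 11.66400
Sum of squared deviations: (+0.04100)² + (+0.04100)² + (−0.04100)² + (+0.04100)² + (+0.04100)² + (−0.04100)² + (−0.04100)² + (−0.04100)² + (+0.04100)² + (−0.04100)² = 0.01681
Variance = 0.01681 / 10 = 0.00168
SE* = √0.00168

SE* = 0.0410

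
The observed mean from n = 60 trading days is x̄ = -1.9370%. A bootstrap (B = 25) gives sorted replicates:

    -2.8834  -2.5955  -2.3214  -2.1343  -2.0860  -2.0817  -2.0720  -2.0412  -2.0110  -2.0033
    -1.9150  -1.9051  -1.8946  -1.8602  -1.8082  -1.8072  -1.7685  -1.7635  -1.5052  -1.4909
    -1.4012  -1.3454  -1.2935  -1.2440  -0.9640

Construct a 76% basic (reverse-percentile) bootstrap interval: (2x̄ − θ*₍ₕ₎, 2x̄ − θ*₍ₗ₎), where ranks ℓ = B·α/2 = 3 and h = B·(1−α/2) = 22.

Percentile endpoints at ranks 3 and 22: θ*₍3₎ = -2.3214, θ*₍22₎ = -1.3454.
Basic interval reflects these around x̄:
  lower = 2 × -1.9370 − -1.3454 = -2.5286
  upper = 2 × -1.9370 − -2.3214 = -1.5526

(-2.5286, -1.5526)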